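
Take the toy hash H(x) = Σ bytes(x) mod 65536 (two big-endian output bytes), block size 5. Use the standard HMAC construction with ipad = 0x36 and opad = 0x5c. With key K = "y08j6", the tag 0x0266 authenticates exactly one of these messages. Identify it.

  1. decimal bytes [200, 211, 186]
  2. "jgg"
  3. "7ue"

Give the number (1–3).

3

Key "y08j6" = 79 30 38 6a 36 is exactly B = 5 bytes: K' = 79 30 38 6a 36.
K' ⊕ ipad = 4f 06 0e 5c 00; K' ⊕ opad = 25 6c 64 36 6a.
m1: inner = H(4f 06 0e 5c 00 c8 d3 ba) = 03 14; tag = H(25 6c 64 36 6a 03 14) = 01ac
m2: inner = H(4f 06 0e 5c 00 6a 67 67) = 01 f7; tag = H(25 6c 64 36 6a 01 f7) = 028d
m3: inner = H(4f 06 0e 5c 00 37 75 65) = 01 d0; tag = H(25 6c 64 36 6a 01 d0) = 0266 ← matches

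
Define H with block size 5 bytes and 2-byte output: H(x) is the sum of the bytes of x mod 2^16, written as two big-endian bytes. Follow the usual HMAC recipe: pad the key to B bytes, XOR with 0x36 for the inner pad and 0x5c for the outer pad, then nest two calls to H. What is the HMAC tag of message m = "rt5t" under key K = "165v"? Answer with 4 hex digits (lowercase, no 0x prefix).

Key "165v" = 31 36 35 76 is 4 bytes ≤ B = 5; zero-pad to 5 bytes: K' = 31 36 35 76 00.
K' ⊕ ipad = 07 00 03 40 36.  K' ⊕ opad = 6d 6a 69 2a 5c.
Inner input = (K'⊕ipad) ∥ m = 07 00 03 40 36 ∥ 72 74 35 74.
Inner hash: sum = 7+0+3+64+54+114+116+53+116 = 527 → 02 0f.
Outer input = (K'⊕opad) ∥ inner = 6d 6a 69 2a 5c ∥ 02 0f.
Outer hash (tag): sum = 109+106+105+42+92+2+15 = 471 → 01 d7.

01d7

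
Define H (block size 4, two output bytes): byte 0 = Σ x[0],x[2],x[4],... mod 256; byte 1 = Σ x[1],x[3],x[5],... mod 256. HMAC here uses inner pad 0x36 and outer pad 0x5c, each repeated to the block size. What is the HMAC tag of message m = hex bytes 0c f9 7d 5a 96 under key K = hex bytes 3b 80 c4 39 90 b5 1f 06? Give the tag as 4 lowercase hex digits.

3b4f

Key hex bytes 3b 80 c4 39 90 b5 1f 06 is 8 bytes > B = 4, so hash it first: H(key) = ae 74, then zero-pad to 4 bytes: K' = ae 74 00 00.
K' ⊕ ipad = 98 42 36 36.  K' ⊕ opad = f2 28 5c 5c.
Inner input = (K'⊕ipad) ∥ m = 98 42 36 36 ∥ 0c f9 7d 5a 96.
Inner hash: even-index sum = 493 mod 256 = 237; odd-index sum = 459 mod 256 = 203 → ed cb.
Outer input = (K'⊕opad) ∥ inner = f2 28 5c 5c ∥ ed cb.
Outer hash (tag): even-index sum = 571 mod 256 = 59; odd-index sum = 335 mod 256 = 79 → 3b 4f.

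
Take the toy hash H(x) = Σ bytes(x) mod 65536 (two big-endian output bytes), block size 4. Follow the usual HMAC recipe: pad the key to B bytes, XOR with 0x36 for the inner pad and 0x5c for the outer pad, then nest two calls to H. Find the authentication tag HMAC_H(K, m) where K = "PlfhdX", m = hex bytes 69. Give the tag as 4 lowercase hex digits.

01aa

Key "PlfhdX" = 50 6c 66 68 64 58 is 6 bytes > B = 4, so hash it first: H(key) = 02 46, then zero-pad to 4 bytes: K' = 02 46 00 00.
K' ⊕ ipad = 34 70 36 36.  K' ⊕ opad = 5e 1a 5c 5c.
Inner input = (K'⊕ipad) ∥ m = 34 70 36 36 ∥ 69.
Inner hash: sum = 52+112+54+54+105 = 377 → 01 79.
Outer input = (K'⊕opad) ∥ inner = 5e 1a 5c 5c ∥ 01 79.
Outer hash (tag): sum = 94+26+92+92+1+121 = 426 → 01 aa.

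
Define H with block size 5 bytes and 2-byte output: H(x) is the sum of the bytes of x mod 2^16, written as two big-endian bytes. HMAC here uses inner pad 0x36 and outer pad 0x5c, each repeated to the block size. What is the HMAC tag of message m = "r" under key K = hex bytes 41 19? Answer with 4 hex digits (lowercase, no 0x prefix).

0231

Key hex bytes 41 19 is 2 bytes ≤ B = 5; zero-pad to 5 bytes: K' = 41 19 00 00 00.
K' ⊕ ipad = 77 2f 36 36 36.  K' ⊕ opad = 1d 45 5c 5c 5c.
Inner input = (K'⊕ipad) ∥ m = 77 2f 36 36 36 ∥ 72.
Inner hash: sum = 119+47+54+54+54+114 = 442 → 01 ba.
Outer input = (K'⊕opad) ∥ inner = 1d 45 5c 5c 5c ∥ 01 ba.
Outer hash (tag): sum = 29+69+92+92+92+1+186 = 561 → 02 31.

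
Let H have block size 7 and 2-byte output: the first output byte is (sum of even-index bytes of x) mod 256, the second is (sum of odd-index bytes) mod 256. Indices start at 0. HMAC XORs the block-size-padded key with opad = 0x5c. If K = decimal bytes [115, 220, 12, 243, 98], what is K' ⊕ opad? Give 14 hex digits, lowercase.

2f8050af3e5c5c

Key decimal bytes [115, 220, 12, 243, 98] = 73 dc 0c f3 62 is 5 bytes ≤ B = 7; zero-pad to 7 bytes: K' = 73 dc 0c f3 62 00 00.
XOR each byte with 0x5c: 73⊕5c=2f, dc⊕5c=80, 0c⊕5c=50, f3⊕5c=af, 62⊕5c=3e, 00⊕5c=5c, 00⊕5c=5c.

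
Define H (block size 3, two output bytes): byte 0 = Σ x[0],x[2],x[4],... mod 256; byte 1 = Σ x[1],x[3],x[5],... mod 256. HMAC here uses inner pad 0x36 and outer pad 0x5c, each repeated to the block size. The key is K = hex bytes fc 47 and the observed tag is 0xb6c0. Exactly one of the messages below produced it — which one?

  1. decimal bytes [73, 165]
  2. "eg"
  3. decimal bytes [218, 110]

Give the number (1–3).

1

Key hex bytes fc 47 is 2 bytes ≤ B = 3; zero-pad to 3 bytes: K' = fc 47 00.
K' ⊕ ipad = ca 71 36; K' ⊕ opad = a0 1b 5c.
m1: inner = H(ca 71 36 49 a5) = a5 ba; tag = H(a0 1b 5c a5 ba) = b6c0 ← matches
m2: inner = H(ca 71 36 65 67) = 67 d6; tag = H(a0 1b 5c 67 d6) = d282
m3: inner = H(ca 71 36 da 6e) = 6e 4b; tag = H(a0 1b 5c 6e 4b) = 4789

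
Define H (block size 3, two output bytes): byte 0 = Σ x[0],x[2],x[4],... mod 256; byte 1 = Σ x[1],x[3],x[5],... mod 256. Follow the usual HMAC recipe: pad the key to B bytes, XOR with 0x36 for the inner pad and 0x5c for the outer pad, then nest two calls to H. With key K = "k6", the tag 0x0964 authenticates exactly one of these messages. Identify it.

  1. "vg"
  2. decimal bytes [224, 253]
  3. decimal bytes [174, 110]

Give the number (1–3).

1

Key "k6" = 6b 36 is 2 bytes ≤ B = 3; zero-pad to 3 bytes: K' = 6b 36 00.
K' ⊕ ipad = 5d 00 36; K' ⊕ opad = 37 6a 5c.
m1: inner = H(5d 00 36 76 67) = fa 76; tag = H(37 6a 5c fa 76) = 0964 ← matches
m2: inner = H(5d 00 36 e0 fd) = 90 e0; tag = H(37 6a 5c 90 e0) = 73fa
m3: inner = H(5d 00 36 ae 6e) = 01 ae; tag = H(37 6a 5c 01 ae) = 416b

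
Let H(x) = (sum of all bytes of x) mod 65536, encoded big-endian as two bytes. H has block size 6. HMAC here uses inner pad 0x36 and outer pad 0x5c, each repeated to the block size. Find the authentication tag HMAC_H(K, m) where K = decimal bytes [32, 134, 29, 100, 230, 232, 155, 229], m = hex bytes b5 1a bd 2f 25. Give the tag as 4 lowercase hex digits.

Key decimal bytes [32, 134, 29, 100, 230, 232, 155, 229] = 20 86 1d 64 e6 e8 9b e5 is 8 bytes > B = 6, so hash it first: H(key) = 04 75, then zero-pad to 6 bytes: K' = 04 75 00 00 00 00.
K' ⊕ ipad = 32 43 36 36 36 36.  K' ⊕ opad = 58 29 5c 5c 5c 5c.
Inner input = (K'⊕ipad) ∥ m = 32 43 36 36 36 36 ∥ b5 1a bd 2f 25.
Inner hash: sum = 50+67+54+54+54+54+181+26+189+47+37 = 813 → 03 2d.
Outer input = (K'⊕opad) ∥ inner = 58 29 5c 5c 5c 5c ∥ 03 2d.
Outer hash (tag): sum = 88+41+92+92+92+92+3+45 = 545 → 02 21.

0221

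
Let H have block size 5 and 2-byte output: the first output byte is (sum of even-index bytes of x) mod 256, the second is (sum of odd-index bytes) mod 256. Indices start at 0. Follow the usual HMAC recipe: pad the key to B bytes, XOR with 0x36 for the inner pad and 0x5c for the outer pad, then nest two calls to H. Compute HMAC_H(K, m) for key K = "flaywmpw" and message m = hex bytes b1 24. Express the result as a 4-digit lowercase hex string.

9019

Key "flaywmpw" = 66 6c 61 79 77 6d 70 77 is 8 bytes > B = 5, so hash it first: H(key) = ae c9, then zero-pad to 5 bytes: K' = ae c9 00 00 00.
K' ⊕ ipad = 98 ff 36 36 36.  K' ⊕ opad = f2 95 5c 5c 5c.
Inner input = (K'⊕ipad) ∥ m = 98 ff 36 36 36 ∥ b1 24.
Inner hash: even-index sum = 296 mod 256 = 40; odd-index sum = 486 mod 256 = 230 → 28 e6.
Outer input = (K'⊕opad) ∥ inner = f2 95 5c 5c 5c ∥ 28 e6.
Outer hash (tag): even-index sum = 656 mod 256 = 144; odd-index sum = 281 mod 256 = 25 → 90 19.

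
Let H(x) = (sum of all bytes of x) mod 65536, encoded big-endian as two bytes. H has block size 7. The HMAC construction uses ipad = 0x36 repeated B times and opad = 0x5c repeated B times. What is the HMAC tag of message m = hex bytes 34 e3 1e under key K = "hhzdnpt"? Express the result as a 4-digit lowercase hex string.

01be

Key "hhzdnpt" = 68 68 7a 64 6e 70 74 is exactly B = 7 bytes: K' = 68 68 7a 64 6e 70 74.
K' ⊕ ipad = 5e 5e 4c 52 58 46 42.  K' ⊕ opad = 34 34 26 38 32 2c 28.
Inner input = (K'⊕ipad) ∥ m = 5e 5e 4c 52 58 46 42 ∥ 34 e3 1e.
Inner hash: sum = 94+94+76+82+88+70+66+52+227+30 = 879 → 03 6f.
Outer input = (K'⊕opad) ∥ inner = 34 34 26 38 32 2c 28 ∥ 03 6f.
Outer hash (tag): sum = 52+52+38+56+50+44+40+3+111 = 446 → 01 be.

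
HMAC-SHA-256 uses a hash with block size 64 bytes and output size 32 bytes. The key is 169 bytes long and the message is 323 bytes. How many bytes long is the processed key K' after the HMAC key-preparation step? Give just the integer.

64

Key is 169 > 64 bytes, so it is hashed to 32 bytes then zero-padded to 64: |K'| = 64.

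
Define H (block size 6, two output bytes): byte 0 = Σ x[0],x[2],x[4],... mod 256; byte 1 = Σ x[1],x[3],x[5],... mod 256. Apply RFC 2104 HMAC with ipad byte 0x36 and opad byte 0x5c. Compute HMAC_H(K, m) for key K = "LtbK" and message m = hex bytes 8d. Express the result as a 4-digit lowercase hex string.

3b90

Key "LtbK" = 4c 74 62 4b is 4 bytes ≤ B = 6; zero-pad to 6 bytes: K' = 4c 74 62 4b 00 00.
K' ⊕ ipad = 7a 42 54 7d 36 36.  K' ⊕ opad = 10 28 3e 17 5c 5c.
Inner input = (K'⊕ipad) ∥ m = 7a 42 54 7d 36 36 ∥ 8d.
Inner hash: even-index sum = 401 mod 256 = 145; odd-index sum = 245 mod 256 = 245 → 91 f5.
Outer input = (K'⊕opad) ∥ inner = 10 28 3e 17 5c 5c ∥ 91 f5.
Outer hash (tag): even-index sum = 315 mod 256 = 59; odd-index sum = 400 mod 256 = 144 → 3b 90.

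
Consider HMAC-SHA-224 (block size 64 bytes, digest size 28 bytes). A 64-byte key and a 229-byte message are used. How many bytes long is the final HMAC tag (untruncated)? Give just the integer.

28

The tag is one SHA-224 digest: 28 bytes.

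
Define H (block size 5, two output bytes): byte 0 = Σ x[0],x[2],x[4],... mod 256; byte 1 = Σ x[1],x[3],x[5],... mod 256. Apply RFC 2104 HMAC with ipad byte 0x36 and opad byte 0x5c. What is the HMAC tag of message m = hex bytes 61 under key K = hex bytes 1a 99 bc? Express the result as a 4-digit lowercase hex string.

Key hex bytes 1a 99 bc is 3 bytes ≤ B = 5; zero-pad to 5 bytes: K' = 1a 99 bc 00 00.
K' ⊕ ipad = 2c af 8a 36 36.  K' ⊕ opad = 46 c5 e0 5c 5c.
Inner input = (K'⊕ipad) ∥ m = 2c af 8a 36 36 ∥ 61.
Inner hash: even-index sum = 236 mod 256 = 236; odd-index sum = 326 mod 256 = 70 → ec 46.
Outer input = (K'⊕opad) ∥ inner = 46 c5 e0 5c 5c ∥ ec 46.
Outer hash (tag): even-index sum = 456 mod 256 = 200; odd-index sum = 525 mod 256 = 13 → c8 0d.

c80d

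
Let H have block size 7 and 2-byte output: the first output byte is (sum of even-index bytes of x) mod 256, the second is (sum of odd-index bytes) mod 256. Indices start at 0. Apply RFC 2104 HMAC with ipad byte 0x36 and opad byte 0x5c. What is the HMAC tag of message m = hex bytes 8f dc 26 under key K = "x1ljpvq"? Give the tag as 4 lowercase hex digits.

05de

Key "x1ljpvq" = 78 31 6c 6a 70 76 71 is exactly B = 7 bytes: K' = 78 31 6c 6a 70 76 71.
K' ⊕ ipad = 4e 07 5a 5c 46 40 47.  K' ⊕ opad = 24 6d 30 36 2c 2a 2d.
Inner input = (K'⊕ipad) ∥ m = 4e 07 5a 5c 46 40 47 ∥ 8f dc 26.
Inner hash: even-index sum = 529 mod 256 = 17; odd-index sum = 344 mod 256 = 88 → 11 58.
Outer input = (K'⊕opad) ∥ inner = 24 6d 30 36 2c 2a 2d ∥ 11 58.
Outer hash (tag): even-index sum = 261 mod 256 = 5; odd-index sum = 222 mod 256 = 222 → 05 de.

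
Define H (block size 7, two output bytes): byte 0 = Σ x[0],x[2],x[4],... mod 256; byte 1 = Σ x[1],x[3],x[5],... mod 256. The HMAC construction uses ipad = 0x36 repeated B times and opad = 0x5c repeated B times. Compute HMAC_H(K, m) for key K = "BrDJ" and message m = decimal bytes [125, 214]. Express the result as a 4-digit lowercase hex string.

Key "BrDJ" = 42 72 44 4a is 4 bytes ≤ B = 7; zero-pad to 7 bytes: K' = 42 72 44 4a 00 00 00.
K' ⊕ ipad = 74 44 72 7c 36 36 36.  K' ⊕ opad = 1e 2e 18 16 5c 5c 5c.
Inner input = (K'⊕ipad) ∥ m = 74 44 72 7c 36 36 36 ∥ 7d d6.
Inner hash: even-index sum = 552 mod 256 = 40; odd-index sum = 371 mod 256 = 115 → 28 73.
Outer input = (K'⊕opad) ∥ inner = 1e 2e 18 16 5c 5c 5c ∥ 28 73.
Outer hash (tag): even-index sum = 353 mod 256 = 97; odd-index sum = 200 mod 256 = 200 → 61 c8.

61c8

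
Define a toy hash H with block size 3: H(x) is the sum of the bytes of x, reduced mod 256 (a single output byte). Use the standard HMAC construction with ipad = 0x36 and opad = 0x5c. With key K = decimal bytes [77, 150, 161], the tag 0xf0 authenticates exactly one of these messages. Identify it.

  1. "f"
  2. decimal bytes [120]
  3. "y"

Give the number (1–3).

Key decimal bytes [77, 150, 161] = 4d 96 a1 is exactly B = 3 bytes: K' = 4d 96 a1.
K' ⊕ ipad = 7b a0 97; K' ⊕ opad = 11 ca fd.
m1: inner = H(7b a0 97 66) = 18; tag = H(11 ca fd 18) = f0 ← matches
m2: inner = H(7b a0 97 78) = 2a; tag = H(11 ca fd 2a) = 02
m3: inner = H(7b a0 97 79) = 2b; tag = H(11 ca fd 2b) = 03

1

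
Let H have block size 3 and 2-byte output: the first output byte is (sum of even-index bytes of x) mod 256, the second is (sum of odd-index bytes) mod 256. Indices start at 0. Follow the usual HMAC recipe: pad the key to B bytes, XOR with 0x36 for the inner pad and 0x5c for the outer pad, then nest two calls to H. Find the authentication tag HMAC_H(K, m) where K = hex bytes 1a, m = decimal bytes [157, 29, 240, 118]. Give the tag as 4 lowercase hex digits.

Key hex bytes 1a is 1 byte ≤ B = 3; zero-pad to 3 bytes: K' = 1a 00 00.
K' ⊕ ipad = 2c 36 36.  K' ⊕ opad = 46 5c 5c.
Inner input = (K'⊕ipad) ∥ m = 2c 36 36 ∥ 9d 1d f0 76.
Inner hash: even-index sum = 245 mod 256 = 245; odd-index sum = 451 mod 256 = 195 → f5 c3.
Outer input = (K'⊕opad) ∥ inner = 46 5c 5c ∥ f5 c3.
Outer hash (tag): even-index sum = 357 mod 256 = 101; odd-index sum = 337 mod 256 = 81 → 65 51.

6551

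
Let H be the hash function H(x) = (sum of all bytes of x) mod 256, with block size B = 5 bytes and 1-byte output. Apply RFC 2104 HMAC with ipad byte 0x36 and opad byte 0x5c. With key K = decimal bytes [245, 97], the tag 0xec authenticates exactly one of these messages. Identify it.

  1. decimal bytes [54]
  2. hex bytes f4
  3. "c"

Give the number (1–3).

Key decimal bytes [245, 97] = f5 61 is 2 bytes ≤ B = 5; zero-pad to 5 bytes: K' = f5 61 00 00 00.
K' ⊕ ipad = c3 57 36 36 36; K' ⊕ opad = a9 3d 5c 5c 5c.
m1: inner = H(c3 57 36 36 36 36) = f2; tag = H(a9 3d 5c 5c 5c f2) = ec ← matches
m2: inner = H(c3 57 36 36 36 f4) = b0; tag = H(a9 3d 5c 5c 5c b0) = aa
m3: inner = H(c3 57 36 36 36 63) = 1f; tag = H(a9 3d 5c 5c 5c 1f) = 19

1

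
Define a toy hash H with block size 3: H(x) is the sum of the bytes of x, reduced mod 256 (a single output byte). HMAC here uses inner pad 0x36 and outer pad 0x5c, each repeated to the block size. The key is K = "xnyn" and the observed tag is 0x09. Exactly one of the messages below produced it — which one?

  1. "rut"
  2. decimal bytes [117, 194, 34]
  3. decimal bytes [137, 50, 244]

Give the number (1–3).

2

Key "xnyn" = 78 6e 79 6e is 4 bytes > B = 3, so hash it first: H(key) = cd, then zero-pad to 3 bytes: K' = cd 00 00.
K' ⊕ ipad = fb 36 36; K' ⊕ opad = 91 5c 5c.
m1: inner = H(fb 36 36 72 75 74) = c2; tag = H(91 5c 5c c2) = 0b
m2: inner = H(fb 36 36 75 c2 22) = c0; tag = H(91 5c 5c c0) = 09 ← matches
m3: inner = H(fb 36 36 89 32 f4) = 16; tag = H(91 5c 5c 16) = 5f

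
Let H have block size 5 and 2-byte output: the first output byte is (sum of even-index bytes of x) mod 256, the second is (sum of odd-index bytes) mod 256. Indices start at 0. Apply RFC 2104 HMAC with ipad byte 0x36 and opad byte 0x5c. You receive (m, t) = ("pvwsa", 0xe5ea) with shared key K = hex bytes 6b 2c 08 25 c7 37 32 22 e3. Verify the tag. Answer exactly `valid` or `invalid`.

Key hex bytes 6b 2c 08 25 c7 37 32 22 e3 is 9 bytes > B = 5, so hash it first: H(key) = 4f aa, then zero-pad to 5 bytes: K' = 4f aa 00 00 00.
K' ⊕ ipad = 79 9c 36 36 36; K' ⊕ opad = 13 f6 5c 5c 5c.
Inner hash: even-index sum = 462 mod 256 = 206; odd-index sum = 538 mod 256 = 26 → ce 1a.
Outer hash (recomputed tag): even-index sum = 229 mod 256 = 229; odd-index sum = 544 mod 256 = 32 → e5 20.
Recomputed tag = e520; claimed = e5ea → mismatch.

invalid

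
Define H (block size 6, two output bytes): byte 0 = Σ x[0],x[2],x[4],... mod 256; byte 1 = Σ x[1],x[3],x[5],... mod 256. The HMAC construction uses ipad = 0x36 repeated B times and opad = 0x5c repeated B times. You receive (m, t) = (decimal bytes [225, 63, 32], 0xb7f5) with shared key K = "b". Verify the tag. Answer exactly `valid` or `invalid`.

Key "b" = 62 is 1 byte ≤ B = 6; zero-pad to 6 bytes: K' = 62 00 00 00 00 00.
K' ⊕ ipad = 54 36 36 36 36 36; K' ⊕ opad = 3e 5c 5c 5c 5c 5c.
Inner hash: even-index sum = 449 mod 256 = 193; odd-index sum = 225 mod 256 = 225 → c1 e1.
Outer hash (recomputed tag): even-index sum = 439 mod 256 = 183; odd-index sum = 501 mod 256 = 245 → b7 f5.
Recomputed tag = b7f5; claimed = b7f5 → match.

valid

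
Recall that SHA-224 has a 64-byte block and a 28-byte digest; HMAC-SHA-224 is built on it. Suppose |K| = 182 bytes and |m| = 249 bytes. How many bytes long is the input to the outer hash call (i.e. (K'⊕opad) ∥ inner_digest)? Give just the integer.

92

Key is 182 > 64 bytes, so it is hashed to 28 bytes then zero-padded to 64: |K'| = 64.
Outer input = (K'⊕opad) ∥ H(inner) → 64 + 28 = 92 bytes.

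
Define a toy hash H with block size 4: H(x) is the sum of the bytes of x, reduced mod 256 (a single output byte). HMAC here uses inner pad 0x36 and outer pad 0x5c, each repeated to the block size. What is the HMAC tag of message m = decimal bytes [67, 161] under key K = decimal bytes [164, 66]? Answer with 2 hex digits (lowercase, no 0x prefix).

Key decimal bytes [164, 66] = a4 42 is 2 bytes ≤ B = 4; zero-pad to 4 bytes: K' = a4 42 00 00.
K' ⊕ ipad = 92 74 36 36.  K' ⊕ opad = f8 1e 5c 5c.
Inner input = (K'⊕ipad) ∥ m = 92 74 36 36 ∥ 43 a1.
Inner hash: sum = 146+116+54+54+67+161 = 598; mod 256 = 86 → 56.
Outer input = (K'⊕opad) ∥ inner = f8 1e 5c 5c ∥ 56.
Outer hash (tag): sum = 248+30+92+92+86 = 548; mod 256 = 36 → 24.

24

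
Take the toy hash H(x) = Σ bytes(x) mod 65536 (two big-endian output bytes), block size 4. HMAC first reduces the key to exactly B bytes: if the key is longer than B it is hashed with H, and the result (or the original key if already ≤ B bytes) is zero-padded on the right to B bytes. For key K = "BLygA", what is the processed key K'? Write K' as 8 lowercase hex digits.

|K| = 5 > B = 4, so first hash the key.
H(K): sum = 66+76+121+103+65 = 431 → 01 af.
Zero-pad H(K) = 01 af to 4 bytes: K' = 01 af 00 00.

01af0000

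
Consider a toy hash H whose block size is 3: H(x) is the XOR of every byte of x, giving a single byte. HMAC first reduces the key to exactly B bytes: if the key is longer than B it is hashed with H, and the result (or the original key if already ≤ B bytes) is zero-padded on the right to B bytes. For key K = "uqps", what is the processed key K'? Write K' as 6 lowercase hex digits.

070000

|K| = 4 > B = 3, so first hash the key.
H(K): XOR 75⊕71⊕70⊕73 = 07.
Zero-pad H(K) = 07 to 3 bytes: K' = 07 00 00.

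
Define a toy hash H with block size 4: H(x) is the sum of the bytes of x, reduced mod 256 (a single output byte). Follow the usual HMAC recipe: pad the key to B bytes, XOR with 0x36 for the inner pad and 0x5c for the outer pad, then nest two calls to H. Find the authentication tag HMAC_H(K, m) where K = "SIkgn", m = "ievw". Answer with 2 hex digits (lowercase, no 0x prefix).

Key "SIkgn" = 53 49 6b 67 6e is 5 bytes > B = 4, so hash it first: H(key) = dc, then zero-pad to 4 bytes: K' = dc 00 00 00.
K' ⊕ ipad = ea 36 36 36.  K' ⊕ opad = 80 5c 5c 5c.
Inner input = (K'⊕ipad) ∥ m = ea 36 36 36 ∥ 69 65 76 77.
Inner hash: sum = 234+54+54+54+105+101+118+119 = 839; mod 256 = 71 → 47.
Outer input = (K'⊕opad) ∥ inner = 80 5c 5c 5c ∥ 47.
Outer hash (tag): sum = 128+92+92+92+71 = 475; mod 256 = 219 → db.

db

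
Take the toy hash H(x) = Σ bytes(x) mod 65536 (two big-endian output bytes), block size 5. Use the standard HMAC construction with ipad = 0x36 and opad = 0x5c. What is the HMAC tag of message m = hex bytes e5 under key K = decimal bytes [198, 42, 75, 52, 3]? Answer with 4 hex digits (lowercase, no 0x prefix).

0295

Key decimal bytes [198, 42, 75, 52, 3] = c6 2a 4b 34 03 is exactly B = 5 bytes: K' = c6 2a 4b 34 03.
K' ⊕ ipad = f0 1c 7d 02 35.  K' ⊕ opad = 9a 76 17 68 5f.
Inner input = (K'⊕ipad) ∥ m = f0 1c 7d 02 35 ∥ e5.
Inner hash: sum = 240+28+125+2+53+229 = 677 → 02 a5.
Outer input = (K'⊕opad) ∥ inner = 9a 76 17 68 5f ∥ 02 a5.
Outer hash (tag): sum = 154+118+23+104+95+2+165 = 661 → 02 95.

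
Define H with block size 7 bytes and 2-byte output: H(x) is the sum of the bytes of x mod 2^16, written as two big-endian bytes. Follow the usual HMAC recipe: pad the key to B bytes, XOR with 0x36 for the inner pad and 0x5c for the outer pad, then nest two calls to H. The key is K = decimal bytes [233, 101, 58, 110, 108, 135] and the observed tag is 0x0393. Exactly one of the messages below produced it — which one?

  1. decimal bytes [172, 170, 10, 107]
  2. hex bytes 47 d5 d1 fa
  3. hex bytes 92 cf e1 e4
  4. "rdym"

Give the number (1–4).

1

Key decimal bytes [233, 101, 58, 110, 108, 135] = e9 65 3a 6e 6c 87 is 6 bytes ≤ B = 7; zero-pad to 7 bytes: K' = e9 65 3a 6e 6c 87 00.
K' ⊕ ipad = df 53 0c 58 5a b1 36; K' ⊕ opad = b5 39 66 32 30 db 5c.
m1: inner = H(df 53 0c 58 5a b1 36 ac aa 0a 6b) = 04 a2; tag = H(b5 39 66 32 30 db 5c 04 a2) = 0393 ← matches
m2: inner = H(df 53 0c 58 5a b1 36 47 d5 d1 fa) = 05 be; tag = H(b5 39 66 32 30 db 5c 05 be) = 03b0
m3: inner = H(df 53 0c 58 5a b1 36 92 cf e1 e4) = 05 fd; tag = H(b5 39 66 32 30 db 5c 05 fd) = 03ef
m4: inner = H(df 53 0c 58 5a b1 36 72 64 79 6d) = 04 93; tag = H(b5 39 66 32 30 db 5c 04 93) = 0384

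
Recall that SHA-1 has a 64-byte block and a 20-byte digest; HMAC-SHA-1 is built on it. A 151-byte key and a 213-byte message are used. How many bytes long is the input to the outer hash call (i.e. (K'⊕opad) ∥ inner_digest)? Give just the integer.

84

Key is 151 > 64 bytes, so it is hashed to 20 bytes then zero-padded to 64: |K'| = 64.
Outer input = (K'⊕opad) ∥ H(inner) → 64 + 20 = 84 bytes.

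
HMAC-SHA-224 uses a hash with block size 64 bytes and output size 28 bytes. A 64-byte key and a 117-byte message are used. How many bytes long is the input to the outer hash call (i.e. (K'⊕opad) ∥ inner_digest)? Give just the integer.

Key is 64 ≤ 64 bytes, zero-padded: |K'| = 64.
Outer input = (K'⊕opad) ∥ H(inner) → 64 + 28 = 92 bytes.

92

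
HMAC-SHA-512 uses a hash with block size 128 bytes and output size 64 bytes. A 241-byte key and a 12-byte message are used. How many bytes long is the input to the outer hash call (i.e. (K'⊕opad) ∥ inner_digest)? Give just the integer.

192

Key is 241 > 128 bytes, so it is hashed to 64 bytes then zero-padded to 128: |K'| = 128.
Outer input = (K'⊕opad) ∥ H(inner) → 128 + 64 = 192 bytes.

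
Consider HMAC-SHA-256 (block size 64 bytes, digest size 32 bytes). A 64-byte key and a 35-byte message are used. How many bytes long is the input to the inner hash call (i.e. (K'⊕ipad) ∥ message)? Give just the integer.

99

Key is 64 ≤ 64 bytes, zero-padded: |K'| = 64.
Inner input = (K'⊕ipad) ∥ m → 64 + 35 = 99 bytes.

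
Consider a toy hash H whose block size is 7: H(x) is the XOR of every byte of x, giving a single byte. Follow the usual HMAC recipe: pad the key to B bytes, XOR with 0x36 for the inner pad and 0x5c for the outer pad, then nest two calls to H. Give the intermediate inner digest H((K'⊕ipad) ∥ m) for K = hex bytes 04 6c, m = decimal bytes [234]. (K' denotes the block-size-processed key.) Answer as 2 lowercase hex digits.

b4

Key hex bytes 04 6c is 2 bytes ≤ B = 7; zero-pad to 7 bytes: K' = 04 6c 00 00 00 00 00.
K' ⊕ ipad = 32 5a 36 36 36 36 36.
Inner input = 32 5a 36 36 36 36 36 ∥ ea.
Inner hash: XOR 32⊕5a⊕36⊕36⊕36⊕36⊕36⊕ea = b4.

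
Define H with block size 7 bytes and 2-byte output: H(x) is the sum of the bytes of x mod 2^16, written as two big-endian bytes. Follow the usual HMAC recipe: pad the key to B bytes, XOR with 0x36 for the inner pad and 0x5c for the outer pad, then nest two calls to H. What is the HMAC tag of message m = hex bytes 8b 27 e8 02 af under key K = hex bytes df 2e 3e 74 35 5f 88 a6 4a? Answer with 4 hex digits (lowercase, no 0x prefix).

0351

Key hex bytes df 2e 3e 74 35 5f 88 a6 4a is 9 bytes > B = 7, so hash it first: H(key) = 03 cb, then zero-pad to 7 bytes: K' = 03 cb 00 00 00 00 00.
K' ⊕ ipad = 35 fd 36 36 36 36 36.  K' ⊕ opad = 5f 97 5c 5c 5c 5c 5c.
Inner input = (K'⊕ipad) ∥ m = 35 fd 36 36 36 36 36 ∥ 8b 27 e8 02 af.
Inner hash: sum = 53+253+54+54+54+54+54+139+39+232+2+175 = 1163 → 04 8b.
Outer input = (K'⊕opad) ∥ inner = 5f 97 5c 5c 5c 5c 5c ∥ 04 8b.
Outer hash (tag): sum = 95+151+92+92+92+92+92+4+139 = 849 → 03 51.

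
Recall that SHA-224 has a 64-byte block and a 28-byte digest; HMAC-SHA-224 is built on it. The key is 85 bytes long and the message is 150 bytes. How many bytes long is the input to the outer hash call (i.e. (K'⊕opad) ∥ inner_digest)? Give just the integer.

Key is 85 > 64 bytes, so it is hashed to 28 bytes then zero-padded to 64: |K'| = 64.
Outer input = (K'⊕opad) ∥ H(inner) → 64 + 28 = 92 bytes.

92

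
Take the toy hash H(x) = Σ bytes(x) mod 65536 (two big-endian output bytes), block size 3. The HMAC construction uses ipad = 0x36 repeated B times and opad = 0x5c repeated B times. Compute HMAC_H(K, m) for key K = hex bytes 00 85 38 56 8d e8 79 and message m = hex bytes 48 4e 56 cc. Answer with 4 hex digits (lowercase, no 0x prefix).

0174

Key hex bytes 00 85 38 56 8d e8 79 is 7 bytes > B = 3, so hash it first: H(key) = 03 01, then zero-pad to 3 bytes: K' = 03 01 00.
K' ⊕ ipad = 35 37 36.  K' ⊕ opad = 5f 5d 5c.
Inner input = (K'⊕ipad) ∥ m = 35 37 36 ∥ 48 4e 56 cc.
Inner hash: sum = 53+55+54+72+78+86+204 = 602 → 02 5a.
Outer input = (K'⊕opad) ∥ inner = 5f 5d 5c ∥ 02 5a.
Outer hash (tag): sum = 95+93+92+2+90 = 372 → 01 74.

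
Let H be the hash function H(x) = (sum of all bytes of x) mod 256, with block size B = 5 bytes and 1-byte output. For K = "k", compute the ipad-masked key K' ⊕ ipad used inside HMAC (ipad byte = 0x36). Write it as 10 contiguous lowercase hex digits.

5d36363636

Key "k" = 6b is 1 byte ≤ B = 5; zero-pad to 5 bytes: K' = 6b 00 00 00 00.
XOR each byte with 0x36: 6b⊕36=5d, 00⊕36=36, 00⊕36=36, 00⊕36=36, 00⊕36=36.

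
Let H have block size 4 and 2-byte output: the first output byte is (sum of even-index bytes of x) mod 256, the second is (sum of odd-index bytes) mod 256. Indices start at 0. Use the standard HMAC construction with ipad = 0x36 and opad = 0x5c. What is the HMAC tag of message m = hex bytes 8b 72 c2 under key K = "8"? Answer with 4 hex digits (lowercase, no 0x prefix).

5196

Key "8" = 38 is 1 byte ≤ B = 4; zero-pad to 4 bytes: K' = 38 00 00 00.
K' ⊕ ipad = 0e 36 36 36.  K' ⊕ opad = 64 5c 5c 5c.
Inner input = (K'⊕ipad) ∥ m = 0e 36 36 36 ∥ 8b 72 c2.
Inner hash: even-index sum = 401 mod 256 = 145; odd-index sum = 222 mod 256 = 222 → 91 de.
Outer input = (K'⊕opad) ∥ inner = 64 5c 5c 5c ∥ 91 de.
Outer hash (tag): even-index sum = 337 mod 256 = 81; odd-index sum = 406 mod 256 = 150 → 51 96.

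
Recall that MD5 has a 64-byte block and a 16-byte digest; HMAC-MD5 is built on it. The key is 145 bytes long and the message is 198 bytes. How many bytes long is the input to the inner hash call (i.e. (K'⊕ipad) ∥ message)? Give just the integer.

262

Key is 145 > 64 bytes, so it is hashed to 16 bytes then zero-padded to 64: |K'| = 64.
Inner input = (K'⊕ipad) ∥ m → 64 + 198 = 262 bytes.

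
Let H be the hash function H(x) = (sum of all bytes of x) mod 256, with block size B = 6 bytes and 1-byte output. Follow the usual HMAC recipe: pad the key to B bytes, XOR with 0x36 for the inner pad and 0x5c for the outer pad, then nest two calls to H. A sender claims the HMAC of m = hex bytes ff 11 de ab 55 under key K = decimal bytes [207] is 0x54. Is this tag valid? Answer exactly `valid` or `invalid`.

valid

Key decimal bytes [207] = cf is 1 byte ≤ B = 6; zero-pad to 6 bytes: K' = cf 00 00 00 00 00.
K' ⊕ ipad = f9 36 36 36 36 36; K' ⊕ opad = 93 5c 5c 5c 5c 5c.
Inner hash: sum = 249+54+54+54+54+54+255+17+222+171+85 = 1269; mod 256 = 245 → f5.
Outer hash (recomputed tag): sum = 147+92+92+92+92+92+245 = 852; mod 256 = 84 → 54.
Recomputed tag = 54; claimed = 54 → match.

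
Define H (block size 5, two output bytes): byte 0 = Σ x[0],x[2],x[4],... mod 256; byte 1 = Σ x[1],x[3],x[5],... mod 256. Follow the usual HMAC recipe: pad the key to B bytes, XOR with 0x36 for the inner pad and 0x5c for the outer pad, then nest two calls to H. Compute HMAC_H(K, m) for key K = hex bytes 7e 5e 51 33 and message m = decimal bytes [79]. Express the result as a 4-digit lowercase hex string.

Key hex bytes 7e 5e 51 33 is 4 bytes ≤ B = 5; zero-pad to 5 bytes: K' = 7e 5e 51 33 00.
K' ⊕ ipad = 48 68 67 05 36.  K' ⊕ opad = 22 02 0d 6f 5c.
Inner input = (K'⊕ipad) ∥ m = 48 68 67 05 36 ∥ 4f.
Inner hash: even-index sum = 229 mod 256 = 229; odd-index sum = 188 mod 256 = 188 → e5 bc.
Outer input = (K'⊕opad) ∥ inner = 22 02 0d 6f 5c ∥ e5 bc.
Outer hash (tag): even-index sum = 327 mod 256 = 71; odd-index sum = 342 mod 256 = 86 → 47 56.

4756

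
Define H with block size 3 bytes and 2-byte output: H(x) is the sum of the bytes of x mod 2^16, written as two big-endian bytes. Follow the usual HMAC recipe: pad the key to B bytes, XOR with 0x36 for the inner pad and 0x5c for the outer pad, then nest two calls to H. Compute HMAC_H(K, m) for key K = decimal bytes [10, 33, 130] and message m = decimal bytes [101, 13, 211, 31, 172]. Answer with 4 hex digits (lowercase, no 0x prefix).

Key decimal bytes [10, 33, 130] = 0a 21 82 is exactly B = 3 bytes: K' = 0a 21 82.
K' ⊕ ipad = 3c 17 b4.  K' ⊕ opad = 56 7d de.
Inner input = (K'⊕ipad) ∥ m = 3c 17 b4 ∥ 65 0d d3 1f ac.
Inner hash: sum = 60+23+180+101+13+211+31+172 = 791 → 03 17.
Outer input = (K'⊕opad) ∥ inner = 56 7d de ∥ 03 17.
Outer hash (tag): sum = 86+125+222+3+23 = 459 → 01 cb.

01cb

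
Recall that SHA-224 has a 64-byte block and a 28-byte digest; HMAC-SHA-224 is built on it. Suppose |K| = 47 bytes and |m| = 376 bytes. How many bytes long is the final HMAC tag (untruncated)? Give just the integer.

The tag is one SHA-224 digest: 28 bytes.

28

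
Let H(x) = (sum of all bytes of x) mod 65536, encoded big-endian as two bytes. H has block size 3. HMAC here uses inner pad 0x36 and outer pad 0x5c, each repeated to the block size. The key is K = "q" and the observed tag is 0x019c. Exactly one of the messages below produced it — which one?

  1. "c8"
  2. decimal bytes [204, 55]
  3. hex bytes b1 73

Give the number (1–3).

Key "q" = 71 is 1 byte ≤ B = 3; zero-pad to 3 bytes: K' = 71 00 00.
K' ⊕ ipad = 47 36 36; K' ⊕ opad = 2d 5c 5c.
m1: inner = H(47 36 36 63 38) = 01 4e; tag = H(2d 5c 5c 01 4e) = 0134
m2: inner = H(47 36 36 cc 37) = 01 b6; tag = H(2d 5c 5c 01 b6) = 019c ← matches
m3: inner = H(47 36 36 b1 73) = 01 d7; tag = H(2d 5c 5c 01 d7) = 01bd

2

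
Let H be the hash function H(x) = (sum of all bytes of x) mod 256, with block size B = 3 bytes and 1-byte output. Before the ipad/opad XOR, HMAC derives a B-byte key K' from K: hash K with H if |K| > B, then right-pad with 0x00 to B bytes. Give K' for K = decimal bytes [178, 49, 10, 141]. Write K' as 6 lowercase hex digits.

7a0000

|K| = 4 > B = 3, so first hash the key.
H(K): sum = 178+49+10+141 = 378; mod 256 = 122 → 7a.
Zero-pad H(K) = 7a to 3 bytes: K' = 7a 00 00.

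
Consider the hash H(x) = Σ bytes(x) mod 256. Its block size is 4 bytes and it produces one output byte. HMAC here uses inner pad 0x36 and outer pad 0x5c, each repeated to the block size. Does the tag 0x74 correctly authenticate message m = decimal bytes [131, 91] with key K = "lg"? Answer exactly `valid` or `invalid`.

Key "lg" = 6c 67 is 2 bytes ≤ B = 4; zero-pad to 4 bytes: K' = 6c 67 00 00.
K' ⊕ ipad = 5a 51 36 36; K' ⊕ opad = 30 3b 5c 5c.
Inner hash: sum = 90+81+54+54+131+91 = 501; mod 256 = 245 → f5.
Outer hash (recomputed tag): sum = 48+59+92+92+245 = 536; mod 256 = 24 → 18.
Recomputed tag = 18; claimed = 74 → mismatch.

invalid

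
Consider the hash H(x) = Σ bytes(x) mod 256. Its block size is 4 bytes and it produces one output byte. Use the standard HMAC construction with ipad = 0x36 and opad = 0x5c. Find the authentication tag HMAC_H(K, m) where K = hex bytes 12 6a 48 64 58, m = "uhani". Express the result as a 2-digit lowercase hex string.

Key hex bytes 12 6a 48 64 58 is 5 bytes > B = 4, so hash it first: H(key) = 80, then zero-pad to 4 bytes: K' = 80 00 00 00.
K' ⊕ ipad = b6 36 36 36.  K' ⊕ opad = dc 5c 5c 5c.
Inner input = (K'⊕ipad) ∥ m = b6 36 36 36 ∥ 75 68 61 6e 69.
Inner hash: sum = 182+54+54+54+117+104+97+110+105 = 877; mod 256 = 109 → 6d.
Outer input = (K'⊕opad) ∥ inner = dc 5c 5c 5c ∥ 6d.
Outer hash (tag): sum = 220+92+92+92+109 = 605; mod 256 = 93 → 5d.

5d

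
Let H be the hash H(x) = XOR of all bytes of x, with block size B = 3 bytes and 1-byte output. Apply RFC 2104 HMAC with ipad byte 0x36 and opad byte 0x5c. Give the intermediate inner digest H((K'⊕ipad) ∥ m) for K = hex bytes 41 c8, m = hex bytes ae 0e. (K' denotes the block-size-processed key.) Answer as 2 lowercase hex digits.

Key hex bytes 41 c8 is 2 bytes ≤ B = 3; zero-pad to 3 bytes: K' = 41 c8 00.
K' ⊕ ipad = 77 fe 36.
Inner input = 77 fe 36 ∥ ae 0e.
Inner hash: XOR 77⊕fe⊕36⊕ae⊕0e = 1f.

1f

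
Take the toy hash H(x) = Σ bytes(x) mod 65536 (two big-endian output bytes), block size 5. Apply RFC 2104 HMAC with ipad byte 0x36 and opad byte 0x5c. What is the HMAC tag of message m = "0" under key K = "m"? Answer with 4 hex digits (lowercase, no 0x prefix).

Key "m" = 6d is 1 byte ≤ B = 5; zero-pad to 5 bytes: K' = 6d 00 00 00 00.
K' ⊕ ipad = 5b 36 36 36 36.  K' ⊕ opad = 31 5c 5c 5c 5c.
Inner input = (K'⊕ipad) ∥ m = 5b 36 36 36 36 ∥ 30.
Inner hash: sum = 91+54+54+54+54+48 = 355 → 01 63.
Outer input = (K'⊕opad) ∥ inner = 31 5c 5c 5c 5c ∥ 01 63.
Outer hash (tag): sum = 49+92+92+92+92+1+99 = 517 → 02 05.

0205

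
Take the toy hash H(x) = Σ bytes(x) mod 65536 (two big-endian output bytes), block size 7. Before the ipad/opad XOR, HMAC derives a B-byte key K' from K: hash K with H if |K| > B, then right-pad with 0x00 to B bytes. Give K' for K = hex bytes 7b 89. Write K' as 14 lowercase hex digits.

7b890000000000

Key hex bytes 7b 89 is 2 bytes ≤ B = 7; zero-pad to 7 bytes: K' = 7b 89 00 00 00 00 00.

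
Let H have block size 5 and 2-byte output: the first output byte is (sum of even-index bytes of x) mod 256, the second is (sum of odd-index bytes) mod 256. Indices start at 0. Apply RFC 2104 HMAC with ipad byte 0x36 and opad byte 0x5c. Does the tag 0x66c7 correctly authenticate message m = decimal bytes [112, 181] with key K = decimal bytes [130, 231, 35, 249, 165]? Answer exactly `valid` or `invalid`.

invalid

Key decimal bytes [130, 231, 35, 249, 165] = 82 e7 23 f9 a5 is exactly B = 5 bytes: K' = 82 e7 23 f9 a5.
K' ⊕ ipad = b4 d1 15 cf 93; K' ⊕ opad = de bb 7f a5 f9.
Inner hash: even-index sum = 529 mod 256 = 17; odd-index sum = 528 mod 256 = 16 → 11 10.
Outer hash (recomputed tag): even-index sum = 614 mod 256 = 102; odd-index sum = 369 mod 256 = 113 → 66 71.
Recomputed tag = 6671; claimed = 66c7 → mismatch.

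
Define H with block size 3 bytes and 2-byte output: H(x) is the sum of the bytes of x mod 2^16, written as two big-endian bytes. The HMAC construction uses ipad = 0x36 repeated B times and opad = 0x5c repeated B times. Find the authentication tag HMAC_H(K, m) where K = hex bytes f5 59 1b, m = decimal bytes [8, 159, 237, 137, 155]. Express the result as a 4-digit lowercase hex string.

Key hex bytes f5 59 1b is exactly B = 3 bytes: K' = f5 59 1b.
K' ⊕ ipad = c3 6f 2d.  K' ⊕ opad = a9 05 47.
Inner input = (K'⊕ipad) ∥ m = c3 6f 2d ∥ 08 9f ed 89 9b.
Inner hash: sum = 195+111+45+8+159+237+137+155 = 1047 → 04 17.
Outer input = (K'⊕opad) ∥ inner = a9 05 47 ∥ 04 17.
Outer hash (tag): sum = 169+5+71+4+23 = 272 → 01 10.

0110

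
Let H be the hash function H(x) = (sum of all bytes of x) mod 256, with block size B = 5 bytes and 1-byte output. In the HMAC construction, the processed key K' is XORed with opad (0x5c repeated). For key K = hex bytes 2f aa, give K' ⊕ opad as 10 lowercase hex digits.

73f65c5c5c

Key hex bytes 2f aa is 2 bytes ≤ B = 5; zero-pad to 5 bytes: K' = 2f aa 00 00 00.
XOR each byte with 0x5c: 2f⊕5c=73, aa⊕5c=f6, 00⊕5c=5c, 00⊕5c=5c, 00⊕5c=5c.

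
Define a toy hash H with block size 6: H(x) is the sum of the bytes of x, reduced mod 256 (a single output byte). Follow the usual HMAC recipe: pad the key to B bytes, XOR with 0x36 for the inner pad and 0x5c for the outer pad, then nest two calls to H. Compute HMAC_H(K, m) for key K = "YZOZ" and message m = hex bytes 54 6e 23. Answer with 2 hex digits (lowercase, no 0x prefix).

ed

Key "YZOZ" = 59 5a 4f 5a is 4 bytes ≤ B = 6; zero-pad to 6 bytes: K' = 59 5a 4f 5a 00 00.
K' ⊕ ipad = 6f 6c 79 6c 36 36.  K' ⊕ opad = 05 06 13 06 5c 5c.
Inner input = (K'⊕ipad) ∥ m = 6f 6c 79 6c 36 36 ∥ 54 6e 23.
Inner hash: sum = 111+108+121+108+54+54+84+110+35 = 785; mod 256 = 17 → 11.
Outer input = (K'⊕opad) ∥ inner = 05 06 13 06 5c 5c ∥ 11.
Outer hash (tag): sum = 5+6+19+6+92+92+17 = 237 → ed.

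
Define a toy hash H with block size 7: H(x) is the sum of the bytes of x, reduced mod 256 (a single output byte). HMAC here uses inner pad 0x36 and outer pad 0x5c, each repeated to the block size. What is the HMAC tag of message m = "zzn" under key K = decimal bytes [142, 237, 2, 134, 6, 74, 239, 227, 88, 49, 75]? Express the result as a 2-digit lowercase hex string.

42

Key decimal bytes [142, 237, 2, 134, 6, 74, 239, 227, 88, 49, 75] = 8e ed 02 86 06 4a ef e3 58 31 4b is 11 bytes > B = 7, so hash it first: H(key) = f9, then zero-pad to 7 bytes: K' = f9 00 00 00 00 00 00.
K' ⊕ ipad = cf 36 36 36 36 36 36.  K' ⊕ opad = a5 5c 5c 5c 5c 5c 5c.
Inner input = (K'⊕ipad) ∥ m = cf 36 36 36 36 36 36 ∥ 7a 7a 6e.
Inner hash: sum = 207+54+54+54+54+54+54+122+122+110 = 885; mod 256 = 117 → 75.
Outer input = (K'⊕opad) ∥ inner = a5 5c 5c 5c 5c 5c 5c ∥ 75.
Outer hash (tag): sum = 165+92+92+92+92+92+92+117 = 834; mod 256 = 66 → 42.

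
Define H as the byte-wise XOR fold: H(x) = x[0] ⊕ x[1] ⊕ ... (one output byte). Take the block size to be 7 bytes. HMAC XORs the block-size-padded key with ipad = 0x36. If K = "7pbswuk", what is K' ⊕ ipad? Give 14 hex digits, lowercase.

Key "7pbswuk" = 37 70 62 73 77 75 6b is exactly B = 7 bytes: K' = 37 70 62 73 77 75 6b.
XOR each byte with 0x36: 37⊕36=01, 70⊕36=46, 62⊕36=54, 73⊕36=45, 77⊕36=41, 75⊕36=43, 6b⊕36=5d.

0146544541435d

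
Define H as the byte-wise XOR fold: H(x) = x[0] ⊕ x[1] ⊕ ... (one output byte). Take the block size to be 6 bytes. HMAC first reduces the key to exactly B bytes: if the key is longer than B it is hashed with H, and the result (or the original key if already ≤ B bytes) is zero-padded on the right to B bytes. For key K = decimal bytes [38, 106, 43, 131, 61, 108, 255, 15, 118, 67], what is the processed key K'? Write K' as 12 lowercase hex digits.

|K| = 10 > B = 6, so first hash the key.
H(K): XOR 26⊕6a⊕2b⊕83⊕3d⊕6c⊕ff⊕0f⊕76⊕43 = 70.
Zero-pad H(K) = 70 to 6 bytes: K' = 70 00 00 00 00 00.

700000000000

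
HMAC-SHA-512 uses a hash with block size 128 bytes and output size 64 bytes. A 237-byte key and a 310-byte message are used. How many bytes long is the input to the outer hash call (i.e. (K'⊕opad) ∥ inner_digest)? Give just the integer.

192

Key is 237 > 128 bytes, so it is hashed to 64 bytes then zero-padded to 128: |K'| = 128.
Outer input = (K'⊕opad) ∥ H(inner) → 128 + 64 = 192 bytes.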